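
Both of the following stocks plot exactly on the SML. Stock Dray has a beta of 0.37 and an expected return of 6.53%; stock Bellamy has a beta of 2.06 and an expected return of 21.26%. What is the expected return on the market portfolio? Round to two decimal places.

12.02%

Both satisfy E(R) = R_f + β·MRP, so the slope of the SML is
MRP = (21.26% − 6.53%) / (2.06 − 0.37) = 14.73% / 1.69 = 8.7160%
R_f = E(R_Dray) − β_Dray·MRP = 6.53% − 0.37 × 8.7160% = 3.3051%
E(R_m) = R_f + MRP = 3.3051% + 8.7160% = 12.02%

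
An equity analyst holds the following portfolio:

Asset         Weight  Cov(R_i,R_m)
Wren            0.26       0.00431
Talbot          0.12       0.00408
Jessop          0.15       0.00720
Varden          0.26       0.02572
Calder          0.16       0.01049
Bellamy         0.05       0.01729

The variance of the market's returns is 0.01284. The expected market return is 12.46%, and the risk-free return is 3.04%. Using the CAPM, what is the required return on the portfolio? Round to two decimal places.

11.79%

β_Wren = 0.00431 / 0.01284 = 0.3357
β_Talbot = 0.00408 / 0.01284 = 0.3178
β_Jessop = 0.00720 / 0.01284 = 0.5607
β_Varden = 0.02572 / 0.01284 = 2.0031
β_Calder = 0.01049 / 0.01284 = 0.8170
β_Bellamy = 0.01729 / 0.01284 = 1.3466
β_P = Σ w_i β_i = 0.26×0.3357 + 0.12×0.3178 + 0.15×0.5607 + 0.26×2.0031 + 0.16×0.8170 + 0.05×1.3466 = 0.9284
MRP = 12.46% − 3.04% = 9.42%
E(R_P) = R_f + β_P × MRP = 3.04% + 0.9284 × 9.42% = 11.79%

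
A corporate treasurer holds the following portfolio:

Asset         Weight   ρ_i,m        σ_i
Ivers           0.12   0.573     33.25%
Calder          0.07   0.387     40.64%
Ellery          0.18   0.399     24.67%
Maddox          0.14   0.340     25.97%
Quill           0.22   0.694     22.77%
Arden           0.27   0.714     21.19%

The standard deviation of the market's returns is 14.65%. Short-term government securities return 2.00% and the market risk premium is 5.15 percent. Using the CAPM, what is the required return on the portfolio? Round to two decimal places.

6.91%

β_Ivers = 0.573 × 33.25% / 14.65% = 1.3005
β_Calder = 0.387 × 40.64% / 14.65% = 1.0736
β_Ellery = 0.399 × 24.67% / 14.65% = 0.6719
β_Maddox = 0.340 × 25.97% / 14.65% = 0.6027
β_Quill = 0.694 × 22.77% / 14.65% = 1.0787
β_Arden = 0.714 × 21.19% / 14.65% = 1.0327
β_P = Σ w_i β_i = 0.12×1.3005 + 0.07×1.0736 + 0.18×0.6719 + 0.14×0.6027 + 0.22×1.0787 + 0.27×1.0327 = 0.9527
E(R_P) = R_f + β_P × MRP = 2.00% + 0.9527 × 5.15% = 6.91%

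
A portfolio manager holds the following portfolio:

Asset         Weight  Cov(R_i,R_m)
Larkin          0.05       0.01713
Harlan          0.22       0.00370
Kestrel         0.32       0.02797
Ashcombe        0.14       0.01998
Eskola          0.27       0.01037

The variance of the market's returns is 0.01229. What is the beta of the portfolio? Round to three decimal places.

1.320

β_Larkin = 0.01713 / 0.01229 = 1.3938
β_Harlan = 0.00370 / 0.01229 = 0.3011
β_Kestrel = 0.02797 / 0.01229 = 2.2758
β_Ashcombe = 0.01998 / 0.01229 = 1.6257
β_Eskola = 0.01037 / 0.01229 = 0.8438
β_P = Σ w_i β_i = 0.05×1.3938 + 0.22×0.3011 + 0.32×2.2758 + 0.14×1.6257 + 0.27×0.8438 = 1.3196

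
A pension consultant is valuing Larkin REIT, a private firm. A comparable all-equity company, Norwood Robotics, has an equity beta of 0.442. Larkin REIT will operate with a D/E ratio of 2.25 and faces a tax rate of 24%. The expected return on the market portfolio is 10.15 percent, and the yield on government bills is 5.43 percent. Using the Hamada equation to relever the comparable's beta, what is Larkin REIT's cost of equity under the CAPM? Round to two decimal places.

11.08%

β_L = β_U × [1 + (1 − t)(D/E)] = 0.442 × [1 + (1 − 0.24) × 2.25]
    = 0.442 × [1 + 0.76 × 2.25] = 0.442 × 2.7100 = 1.1978
MRP = 10.15% − 5.43% = 4.72%
E(R) = R_f + β_L × MRP = 5.43% + 1.1978 × 4.72% = 11.08%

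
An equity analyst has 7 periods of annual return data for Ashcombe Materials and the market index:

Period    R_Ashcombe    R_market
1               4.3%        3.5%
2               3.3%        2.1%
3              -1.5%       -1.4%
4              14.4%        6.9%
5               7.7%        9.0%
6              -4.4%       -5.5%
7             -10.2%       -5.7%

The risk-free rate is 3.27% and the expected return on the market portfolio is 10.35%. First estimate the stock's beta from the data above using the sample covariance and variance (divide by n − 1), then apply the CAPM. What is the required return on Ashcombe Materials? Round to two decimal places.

Mean R_i = (4.3 + 3.3 − 1.5 + 14.4 + 7.7 − 4.4 − 10.2) / 7 = 1.9429%
Mean R_m = (3.5 + 2.1 − 1.4 + 6.9 + 9.0 − 5.5 − 5.7) / 7 = 1.2714%
Σ(R_i − R̄_i)(R_m − R̄_m) = 257.7886  ⇒  Cov = 257.7886 / 6 = 42.9648
Σ(R_m − R̄_m)² = 198.6543  ⇒  Var(R_m) = 198.6543 / 6 = 33.1091
β = Cov / Var(R_m) = 42.9648 / 33.1091 = 1.2977
MRP = 10.35% − 3.27% = 7.08%
E(R) = R_f + β × MRP = 3.27% + 1.2977 × 7.08% = 12.46%

12.46%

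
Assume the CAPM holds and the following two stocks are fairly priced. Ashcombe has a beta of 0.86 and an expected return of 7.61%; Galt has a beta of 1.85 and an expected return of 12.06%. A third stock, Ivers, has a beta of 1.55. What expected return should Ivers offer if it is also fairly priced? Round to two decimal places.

MRP (SML slope) = (12.06% − 7.61%) / (1.85 − 0.86) = 4.45% / 0.99 = 4.4949%
R_f (intercept) = 7.61% − 0.86 × 4.4949% = 3.7444%
E(R_Ivers) = R_f + β × MRP = 3.7444% + 1.55 × 4.4949% = 10.71%

10.71%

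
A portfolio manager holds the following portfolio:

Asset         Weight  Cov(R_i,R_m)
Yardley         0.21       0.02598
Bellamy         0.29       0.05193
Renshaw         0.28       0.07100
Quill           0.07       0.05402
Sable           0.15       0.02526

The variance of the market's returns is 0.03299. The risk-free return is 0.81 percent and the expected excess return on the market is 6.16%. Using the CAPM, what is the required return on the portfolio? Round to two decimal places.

9.77%

β_Yardley = 0.02598 / 0.03299 = 0.7875
β_Bellamy = 0.05193 / 0.03299 = 1.5741
β_Renshaw = 0.07100 / 0.03299 = 2.1522
β_Quill = 0.05402 / 0.03299 = 1.6375
β_Sable = 0.02526 / 0.03299 = 0.7657
β_P = Σ w_i β_i = 0.21×0.7875 + 0.29×1.5741 + 0.28×2.1522 + 0.07×1.6375 + 0.15×0.7657 = 1.4540
E(R_P) = R_f + β_P × MRP = 0.81% + 1.4540 × 6.16% = 9.77%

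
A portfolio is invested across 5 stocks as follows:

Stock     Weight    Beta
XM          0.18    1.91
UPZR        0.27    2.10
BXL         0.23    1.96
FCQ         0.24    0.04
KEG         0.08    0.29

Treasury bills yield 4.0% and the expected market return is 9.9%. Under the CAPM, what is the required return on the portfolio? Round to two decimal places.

12.23%

β_P = Σ w_i β_i = 0.18×1.91 + 0.27×2.10 + 0.23×1.96 + 0.24×0.04 + 0.08×0.29 = 1.3944
MRP = 9.9% − 4.0% = 5.90%
E(R_P) = R_f + β_P × MRP = 4.0% + 1.3944 × 5.9% = 12.23%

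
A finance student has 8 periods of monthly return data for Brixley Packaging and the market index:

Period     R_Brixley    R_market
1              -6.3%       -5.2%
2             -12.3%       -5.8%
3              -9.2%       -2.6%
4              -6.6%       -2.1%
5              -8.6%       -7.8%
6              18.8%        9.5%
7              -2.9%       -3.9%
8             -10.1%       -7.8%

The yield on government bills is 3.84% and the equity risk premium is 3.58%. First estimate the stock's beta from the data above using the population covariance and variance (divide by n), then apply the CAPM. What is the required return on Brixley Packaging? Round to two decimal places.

Mean R_i = (-6.3 − 12.3 − 9.2 − 6.6 − 8.6 + 18.8 − 2.9 − 10.1) / 8 = -4.6500%
Mean R_m = (-5.2 − 5.8 − 2.6 − 2.1 − 7.8 + 9.5 − 3.9 − 7.8) / 8 = -3.2125%
Σ(R_i − R̄_i)(R_m − R̄_m) = 358.1450  ⇒  Cov = 358.1450 / 8 = 44.7681
Σ(R_m − R̄_m)² = 216.4288  ⇒  Var(R_m) = 216.4288 / 8 = 27.0536
β = Cov / Var(R_m) = 44.7681 / 27.0536 = 1.6548
E(R) = R_f + β × MRP = 3.84% + 1.6548 × 3.58% = 9.76%

9.76%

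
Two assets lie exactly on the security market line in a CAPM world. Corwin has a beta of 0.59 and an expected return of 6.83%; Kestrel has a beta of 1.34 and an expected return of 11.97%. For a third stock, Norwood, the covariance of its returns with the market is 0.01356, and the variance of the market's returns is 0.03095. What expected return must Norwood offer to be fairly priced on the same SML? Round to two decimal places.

MRP = (11.97% − 6.83%) / (1.34 − 0.59) = 6.8533%
R_f = 6.83% − 0.59 × 6.8533% = 2.7866%
β_Norwood = Cov / Var(R_m) = 0.01356 / 0.03095 = 0.4381
E(R_Norwood) = R_f + β × MRP = 2.7866% + 0.4381 × 6.8533% = 5.79%

5.79%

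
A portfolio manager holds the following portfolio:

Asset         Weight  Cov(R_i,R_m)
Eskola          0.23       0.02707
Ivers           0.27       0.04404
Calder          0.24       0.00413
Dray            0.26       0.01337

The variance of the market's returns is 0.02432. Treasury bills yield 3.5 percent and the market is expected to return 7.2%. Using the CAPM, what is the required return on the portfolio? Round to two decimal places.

6.94%

β_Eskola = 0.02707 / 0.02432 = 1.1131
β_Ivers = 0.04404 / 0.02432 = 1.8109
β_Calder = 0.00413 / 0.02432 = 0.1698
β_Dray = 0.01337 / 0.02432 = 0.5498
β_P = Σ w_i β_i = 0.23×1.1131 + 0.27×1.8109 + 0.24×0.1698 + 0.26×0.5498 = 0.9287
MRP = 7.2% − 3.5% = 3.70%
E(R_P) = R_f + β_P × MRP = 3.5% + 0.9287 × 3.7% = 6.94%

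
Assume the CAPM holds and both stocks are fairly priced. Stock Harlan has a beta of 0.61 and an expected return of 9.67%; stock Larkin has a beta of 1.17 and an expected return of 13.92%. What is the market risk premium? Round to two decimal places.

Both satisfy E(R) = R_f + β·MRP, so the slope of the SML is
MRP = (13.92% − 9.67%) / (1.17 − 0.61) = 4.25% / 0.56 = 7.5893%

7.59%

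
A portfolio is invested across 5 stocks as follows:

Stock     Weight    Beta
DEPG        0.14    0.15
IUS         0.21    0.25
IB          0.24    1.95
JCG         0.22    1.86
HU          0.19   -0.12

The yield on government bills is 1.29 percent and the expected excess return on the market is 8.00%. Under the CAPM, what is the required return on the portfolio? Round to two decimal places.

8.71%

β_P = Σ w_i β_i = 0.14×0.15 + 0.21×0.25 + 0.24×1.95 + 0.22×1.86 + 0.19×-0.12 = 0.9279
E(R_P) = R_f + β_P × MRP = 1.29% + 0.9279 × 8.00% = 8.71%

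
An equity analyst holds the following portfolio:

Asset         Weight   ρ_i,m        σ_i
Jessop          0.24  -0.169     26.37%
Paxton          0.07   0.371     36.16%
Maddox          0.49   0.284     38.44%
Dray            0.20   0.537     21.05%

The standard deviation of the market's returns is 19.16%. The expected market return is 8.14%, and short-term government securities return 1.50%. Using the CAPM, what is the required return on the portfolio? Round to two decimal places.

4.09%

β_Jessop = -0.169 × 26.37% / 19.16% = -0.2326
β_Paxton = 0.371 × 36.16% / 19.16% = 0.7002
β_Maddox = 0.284 × 38.44% / 19.16% = 0.5698
β_Dray = 0.537 × 21.05% / 19.16% = 0.5900
β_P = Σ w_i β_i = 0.24×-0.2326 + 0.07×0.7002 + 0.49×0.5698 + 0.20×0.5900 = 0.3904
MRP = 8.14% − 1.50% = 6.64%
E(R_P) = R_f + β_P × MRP = 1.50% + 0.3904 × 6.64% = 4.09%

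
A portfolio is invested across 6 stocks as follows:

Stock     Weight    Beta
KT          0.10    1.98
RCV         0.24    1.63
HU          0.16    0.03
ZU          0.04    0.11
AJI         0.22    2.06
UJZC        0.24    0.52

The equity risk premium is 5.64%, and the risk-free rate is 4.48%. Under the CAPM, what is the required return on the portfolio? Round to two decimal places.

11.11%

β_P = Σ w_i β_i = 0.10×1.98 + 0.24×1.63 + 0.16×0.03 + 0.04×0.11 + 0.22×2.06 + 0.24×0.52 = 1.1764
E(R_P) = R_f + β_P × MRP = 4.48% + 1.1764 × 5.64% = 11.11%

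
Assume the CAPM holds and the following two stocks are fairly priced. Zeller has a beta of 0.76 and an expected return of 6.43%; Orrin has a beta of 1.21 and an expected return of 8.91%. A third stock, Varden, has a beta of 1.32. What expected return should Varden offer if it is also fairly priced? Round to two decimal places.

9.52%

MRP (SML slope) = (8.91% − 6.43%) / (1.21 − 0.76) = 2.48% / 0.45 = 5.5111%
R_f (intercept) = 6.43% − 0.76 × 5.5111% = 2.2416%
E(R_Varden) = R_f + β × MRP = 2.2416% + 1.32 × 5.5111% = 9.52%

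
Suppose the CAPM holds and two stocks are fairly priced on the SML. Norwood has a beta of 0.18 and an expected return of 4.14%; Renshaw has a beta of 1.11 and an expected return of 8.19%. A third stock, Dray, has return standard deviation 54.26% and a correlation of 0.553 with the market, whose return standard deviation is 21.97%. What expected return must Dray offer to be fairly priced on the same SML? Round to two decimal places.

9.30%

MRP = (8.19% − 4.14%) / (1.11 − 0.18) = 4.3548%
R_f = 4.14% − 0.18 × 4.3548% = 3.3561%
β_Dray = ρ·σ_i/σ_m = 0.553 × 54.26 / 21.97 = 1.3658
E(R_Dray) = R_f + β × MRP = 3.3561% + 1.3658 × 4.3548% = 9.30%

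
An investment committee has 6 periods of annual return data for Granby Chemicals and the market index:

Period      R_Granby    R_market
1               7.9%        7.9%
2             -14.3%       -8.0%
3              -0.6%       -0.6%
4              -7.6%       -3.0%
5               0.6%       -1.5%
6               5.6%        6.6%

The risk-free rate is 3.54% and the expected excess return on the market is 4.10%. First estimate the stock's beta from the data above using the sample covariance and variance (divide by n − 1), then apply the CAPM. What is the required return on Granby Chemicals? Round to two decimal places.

8.92%

Mean R_i = (7.9 − 14.3 − 0.6 − 7.6 + 0.6 + 5.6) / 6 = -1.4000%
Mean R_m = (7.9 − 8.0 − 0.6 − 3.0 − 1.5 + 6.6) / 6 = 0.2333%
Σ(R_i − R̄_i)(R_m − R̄_m) = 237.9900  ⇒  Cov = 237.9900 / 5 = 47.5980
Σ(R_m − R̄_m)² = 181.2533  ⇒  Var(R_m) = 181.2533 / 5 = 36.2507
β = Cov / Var(R_m) = 47.5980 / 36.2507 = 1.3130
E(R) = R_f + β × MRP = 3.54% + 1.3130 × 4.10% = 8.92%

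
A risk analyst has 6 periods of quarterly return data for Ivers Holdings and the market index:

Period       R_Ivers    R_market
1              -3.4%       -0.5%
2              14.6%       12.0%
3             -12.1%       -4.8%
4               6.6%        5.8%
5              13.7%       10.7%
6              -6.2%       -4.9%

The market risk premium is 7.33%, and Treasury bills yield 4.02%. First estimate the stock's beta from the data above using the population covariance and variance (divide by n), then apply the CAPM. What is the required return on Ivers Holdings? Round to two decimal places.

Mean R_i = (-3.4 + 14.6 − 12.1 + 6.6 + 13.7 − 6.2) / 6 = 2.2000%
Mean R_m = (-0.5 + 12.0 − 4.8 + 5.8 + 10.7 − 4.9) / 6 = 3.0500%
Σ(R_i − R̄_i)(R_m − R̄_m) = 409.9700  ⇒  Cov = 409.9700 / 6 = 68.3283
Σ(R_m − R̄_m)² = 283.6150  ⇒  Var(R_m) = 283.6150 / 6 = 47.2692
β = Cov / Var(R_m) = 68.3283 / 47.2692 = 1.4455
E(R) = R_f + β × MRP = 4.02% + 1.4455 × 7.33% = 14.62%

14.62%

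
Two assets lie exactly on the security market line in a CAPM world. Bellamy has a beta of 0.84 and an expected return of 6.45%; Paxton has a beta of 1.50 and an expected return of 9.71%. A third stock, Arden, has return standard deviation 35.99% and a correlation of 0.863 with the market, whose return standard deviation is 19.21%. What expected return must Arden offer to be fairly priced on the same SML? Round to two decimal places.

MRP = (9.71% − 6.45%) / (1.50 − 0.84) = 4.9394%
R_f = 6.45% − 0.84 × 4.9394% = 2.3009%
β_Arden = ρ·σ_i/σ_m = 0.863 × 35.99 / 19.21 = 1.6168
E(R_Arden) = R_f + β × MRP = 2.3009% + 1.6168 × 4.9394% = 10.29%

10.29%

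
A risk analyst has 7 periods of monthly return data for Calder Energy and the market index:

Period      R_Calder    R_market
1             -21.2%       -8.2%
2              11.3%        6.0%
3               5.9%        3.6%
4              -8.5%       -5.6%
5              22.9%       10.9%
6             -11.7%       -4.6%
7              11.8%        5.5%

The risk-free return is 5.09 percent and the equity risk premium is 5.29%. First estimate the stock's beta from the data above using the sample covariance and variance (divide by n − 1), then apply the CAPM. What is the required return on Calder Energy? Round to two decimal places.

16.50%

Mean R_i = (-21.2 + 11.3 + 5.9 − 8.5 + 22.9 − 11.7 + 11.8) / 7 = 1.5000%
Mean R_m = (-8.2 + 6.0 + 3.6 − 5.6 + 10.9 − 4.6 + 5.5) / 7 = 1.0857%
Σ(R_i − R̄_i)(R_m − R̄_m) = 667.4100  ⇒  Cov = 667.4100 / 6 = 111.2350
Σ(R_m − R̄_m)² = 309.5286  ⇒  Var(R_m) = 309.5286 / 6 = 51.5881
β = Cov / Var(R_m) = 111.2350 / 51.5881 = 2.1562
E(R) = R_f + β × MRP = 5.09% + 2.1562 × 5.29% = 16.50%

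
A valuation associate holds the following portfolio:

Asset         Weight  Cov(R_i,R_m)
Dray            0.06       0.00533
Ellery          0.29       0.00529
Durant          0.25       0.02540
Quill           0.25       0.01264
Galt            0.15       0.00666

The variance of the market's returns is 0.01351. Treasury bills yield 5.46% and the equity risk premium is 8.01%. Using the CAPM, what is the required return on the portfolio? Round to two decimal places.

β_Dray = 0.00533 / 0.01351 = 0.3945
β_Ellery = 0.00529 / 0.01351 = 0.3916
β_Durant = 0.02540 / 0.01351 = 1.8801
β_Quill = 0.01264 / 0.01351 = 0.9356
β_Galt = 0.00666 / 0.01351 = 0.4930
β_P = Σ w_i β_i = 0.06×0.3945 + 0.29×0.3916 + 0.25×1.8801 + 0.25×0.9356 + 0.15×0.4930 = 0.9151
E(R_P) = R_f + β_P × MRP = 5.46% + 0.9151 × 8.01% = 12.79%

12.79%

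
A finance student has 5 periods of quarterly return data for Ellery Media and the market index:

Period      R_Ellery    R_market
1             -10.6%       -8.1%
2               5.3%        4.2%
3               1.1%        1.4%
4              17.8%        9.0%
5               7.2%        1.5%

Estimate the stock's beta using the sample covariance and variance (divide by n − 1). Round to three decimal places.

Mean R_i = (-10.6 + 5.3 + 1.1 + 17.8 + 7.2) / 5 = 4.1600%
Mean R_m = (-8.1 + 4.2 + 1.4 + 9.0 + 1.5) / 5 = 1.6000%
Σ(R_i − R̄_i)(R_m − R̄_m) = 247.3800  ⇒  Cov = 247.3800 / 4 = 61.8450
Σ(R_m − R̄_m)² = 155.6600  ⇒  Var(R_m) = 155.6600 / 4 = 38.9150
β = Cov / Var(R_m) = 61.8450 / 38.9150 = 1.5892

1.589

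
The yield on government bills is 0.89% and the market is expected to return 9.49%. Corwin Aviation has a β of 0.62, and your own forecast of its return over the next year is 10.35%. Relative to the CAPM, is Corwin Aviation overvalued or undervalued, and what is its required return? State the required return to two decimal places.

Undervalued; required return 6.22%

MRP = 9.49% − 0.89% = 8.60%
Required return = R_f + β·MRP = 0.89% + 0.62 × 8.60% = 6.22%
Forecast 10.35% > required 6.22% → the stock plots above the SML → undervalued.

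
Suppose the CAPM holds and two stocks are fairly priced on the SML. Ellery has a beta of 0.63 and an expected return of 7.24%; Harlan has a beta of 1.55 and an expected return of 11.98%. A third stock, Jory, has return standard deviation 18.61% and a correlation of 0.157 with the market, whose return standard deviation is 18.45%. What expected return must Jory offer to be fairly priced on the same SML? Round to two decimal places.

4.81%

MRP = (11.98% − 7.24%) / (1.55 − 0.63) = 5.1522%
R_f = 7.24% − 0.63 × 5.1522% = 3.9941%
β_Jory = ρ·σ_i/σ_m = 0.157 × 18.61 / 18.45 = 0.1584
E(R_Jory) = R_f + β × MRP = 3.9941% + 0.1584 × 5.1522% = 4.81%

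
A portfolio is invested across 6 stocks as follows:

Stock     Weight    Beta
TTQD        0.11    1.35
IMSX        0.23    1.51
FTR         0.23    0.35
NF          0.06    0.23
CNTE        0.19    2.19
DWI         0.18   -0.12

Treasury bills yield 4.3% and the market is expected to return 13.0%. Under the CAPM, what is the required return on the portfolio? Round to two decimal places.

β_P = Σ w_i β_i = 0.11×1.35 + 0.23×1.51 + 0.23×0.35 + 0.06×0.23 + 0.19×2.19 + 0.18×-0.12 = 0.9846
MRP = 13.0% − 4.3% = 8.70%
E(R_P) = R_f + β_P × MRP = 4.3% + 0.9846 × 8.7% = 12.87%

12.87%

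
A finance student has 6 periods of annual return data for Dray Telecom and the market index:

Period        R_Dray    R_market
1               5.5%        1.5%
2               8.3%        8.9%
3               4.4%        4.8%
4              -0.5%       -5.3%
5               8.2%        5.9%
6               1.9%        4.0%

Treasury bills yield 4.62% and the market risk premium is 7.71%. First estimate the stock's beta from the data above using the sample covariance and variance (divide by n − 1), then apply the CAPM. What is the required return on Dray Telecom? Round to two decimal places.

9.20%

Mean R_i = (5.5 + 8.3 + 4.4 − 0.5 + 8.2 + 1.9) / 6 = 4.6333%
Mean R_m = (1.5 + 8.9 + 4.8 − 5.3 + 5.9 + 4.0) / 6 = 3.3000%
Σ(R_i − R̄_i)(R_m − R̄_m) = 70.1300  ⇒  Cov = 70.1300 / 5 = 14.0260
Σ(R_m − R̄_m)² = 118.0600  ⇒  Var(R_m) = 118.0600 / 5 = 23.6120
β = Cov / Var(R_m) = 14.0260 / 23.6120 = 0.5940
E(R) = R_f + β × MRP = 4.62% + 0.5940 × 7.71% = 9.20%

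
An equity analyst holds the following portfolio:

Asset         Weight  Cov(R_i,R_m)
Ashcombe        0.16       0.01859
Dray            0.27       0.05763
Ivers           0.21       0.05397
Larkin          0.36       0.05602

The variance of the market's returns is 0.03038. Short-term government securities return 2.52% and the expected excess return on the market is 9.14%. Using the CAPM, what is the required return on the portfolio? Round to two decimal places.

17.57%

β_Ashcombe = 0.01859 / 0.03038 = 0.6119
β_Dray = 0.05763 / 0.03038 = 1.8970
β_Ivers = 0.05397 / 0.03038 = 1.7765
β_Larkin = 0.05602 / 0.03038 = 1.8440
β_P = Σ w_i β_i = 0.16×0.6119 + 0.27×1.8970 + 0.21×1.7765 + 0.36×1.8440 = 1.6470
E(R_P) = R_f + β_P × MRP = 2.52% + 1.6470 × 9.14% = 17.57%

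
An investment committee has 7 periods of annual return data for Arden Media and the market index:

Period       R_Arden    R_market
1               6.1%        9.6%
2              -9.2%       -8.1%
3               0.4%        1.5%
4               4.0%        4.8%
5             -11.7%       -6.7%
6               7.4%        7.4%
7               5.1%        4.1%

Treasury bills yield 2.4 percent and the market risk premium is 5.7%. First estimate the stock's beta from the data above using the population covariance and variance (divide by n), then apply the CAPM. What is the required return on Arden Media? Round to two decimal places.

8.64%

Mean R_i = (6.1 − 9.2 + 0.4 + 4.0 − 11.7 + 7.4 + 5.1) / 7 = 0.3000%
Mean R_m = (9.6 − 8.1 + 1.5 + 4.8 − 6.7 + 7.4 + 4.1) / 7 = 1.8000%
Σ(R_i − R̄_i)(R_m − R̄_m) = 303.1600  ⇒  Cov = 303.1600 / 7 = 43.3086
Σ(R_m − R̄_m)² = 276.8400  ⇒  Var(R_m) = 276.8400 / 7 = 39.5486
β = Cov / Var(R_m) = 43.3086 / 39.5486 = 1.0951
E(R) = R_f + β × MRP = 2.4% + 1.0951 × 5.7% = 8.64%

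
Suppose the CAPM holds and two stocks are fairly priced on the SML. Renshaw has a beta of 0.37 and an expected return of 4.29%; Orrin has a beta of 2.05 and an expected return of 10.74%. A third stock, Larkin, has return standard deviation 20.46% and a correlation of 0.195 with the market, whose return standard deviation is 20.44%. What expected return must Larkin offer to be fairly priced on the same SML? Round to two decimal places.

3.62%

MRP = (10.74% − 4.29%) / (2.05 − 0.37) = 3.8393%
R_f = 4.29% − 0.37 × 3.8393% = 2.8695%
β_Larkin = ρ·σ_i/σ_m = 0.195 × 20.46 / 20.44 = 0.1952
E(R_Larkin) = R_f + β × MRP = 2.8695% + 0.1952 × 3.8393% = 3.62%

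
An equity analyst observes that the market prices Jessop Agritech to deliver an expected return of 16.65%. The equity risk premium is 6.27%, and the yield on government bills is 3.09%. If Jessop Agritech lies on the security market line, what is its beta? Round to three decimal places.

2.163

β = (E(R) − R_f) / MRP = (16.65% − 3.09%) / 6.27% = 13.56% / 6.27% = 2.163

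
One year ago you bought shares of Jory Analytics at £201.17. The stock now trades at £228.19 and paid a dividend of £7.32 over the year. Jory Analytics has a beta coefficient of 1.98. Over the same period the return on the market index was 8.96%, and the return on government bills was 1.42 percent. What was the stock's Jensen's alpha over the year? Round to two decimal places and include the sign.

Realised HPR = (P1 + D1 − P0) / P0 = (228.19 + 7.32 − 201.17) / 201.17 = 34.34 / 201.17 = 17.0701%
MRP = 8.96% − 1.42% = 7.54%
CAPM required = R_f + β·MRP = 1.42% + 1.98 × 7.54% = 16.3492%
α = realised − required = 17.0701% − 16.3492% = +0.72%

+0.72%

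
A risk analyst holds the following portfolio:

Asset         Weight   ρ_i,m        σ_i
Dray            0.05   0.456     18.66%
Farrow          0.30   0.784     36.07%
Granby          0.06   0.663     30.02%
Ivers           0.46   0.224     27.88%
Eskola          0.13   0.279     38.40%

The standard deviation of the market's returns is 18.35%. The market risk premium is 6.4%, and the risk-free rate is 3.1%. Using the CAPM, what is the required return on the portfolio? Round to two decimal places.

8.11%

β_Dray = 0.456 × 18.66% / 18.35% = 0.4637
β_Farrow = 0.784 × 36.07% / 18.35% = 1.5411
β_Granby = 0.663 × 30.02% / 18.35% = 1.0846
β_Ivers = 0.224 × 27.88% / 18.35% = 0.3403
β_Eskola = 0.279 × 38.40% / 18.35% = 0.5838
β_P = Σ w_i β_i = 0.05×0.4637 + 0.30×1.5411 + 0.06×1.0846 + 0.46×0.3403 + 0.13×0.5838 = 0.7830
E(R_P) = R_f + β_P × MRP = 3.1% + 0.7830 × 6.4% = 8.11%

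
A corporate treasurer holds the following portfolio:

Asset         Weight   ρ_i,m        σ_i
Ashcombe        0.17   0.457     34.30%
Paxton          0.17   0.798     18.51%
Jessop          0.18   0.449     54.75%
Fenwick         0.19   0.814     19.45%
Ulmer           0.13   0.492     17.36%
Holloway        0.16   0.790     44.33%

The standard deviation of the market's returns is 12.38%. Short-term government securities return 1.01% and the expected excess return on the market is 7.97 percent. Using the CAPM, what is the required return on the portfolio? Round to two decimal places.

13.45%

β_Ashcombe = 0.457 × 34.30% / 12.38% = 1.2662
β_Paxton = 0.798 × 18.51% / 12.38% = 1.1931
β_Jessop = 0.449 × 54.75% / 12.38% = 1.9857
β_Fenwick = 0.814 × 19.45% / 12.38% = 1.2789
β_Ulmer = 0.492 × 17.36% / 12.38% = 0.6899
β_Holloway = 0.790 × 44.33% / 12.38% = 2.8288
β_P = Σ w_i β_i = 0.17×1.2662 + 0.17×1.1931 + 0.18×1.9857 + 0.19×1.2789 + 0.13×0.6899 + 0.16×2.8288 = 1.5608
E(R_P) = R_f + β_P × MRP = 1.01% + 1.5608 × 7.97% = 13.45%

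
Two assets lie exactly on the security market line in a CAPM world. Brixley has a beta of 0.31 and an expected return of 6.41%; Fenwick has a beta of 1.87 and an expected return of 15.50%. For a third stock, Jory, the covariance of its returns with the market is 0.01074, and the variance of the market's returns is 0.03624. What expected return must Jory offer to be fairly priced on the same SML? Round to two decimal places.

MRP = (15.50% − 6.41%) / (1.87 − 0.31) = 5.8269%
R_f = 6.41% − 0.31 × 5.8269% = 4.6037%
β_Jory = Cov / Var(R_m) = 0.01074 / 0.03624 = 0.2964
E(R_Jory) = R_f + β × MRP = 4.6037% + 0.2964 × 5.8269% = 6.33%

6.33%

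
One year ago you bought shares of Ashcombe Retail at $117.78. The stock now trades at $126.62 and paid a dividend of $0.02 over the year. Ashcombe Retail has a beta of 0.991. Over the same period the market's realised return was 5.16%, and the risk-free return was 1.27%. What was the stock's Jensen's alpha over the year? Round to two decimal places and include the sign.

Realised HPR = (P1 + D1 − P0) / P0 = (126.62 + 0.02 − 117.78) / 117.78 = 8.86 / 117.78 = 7.5225%
MRP = 5.16% − 1.27% = 3.89%
CAPM required = R_f + β·MRP = 1.27% + 0.991 × 3.89% = 5.12499%
α = realised − required = 7.5225% − 5.12499% = +2.40%

+2.40%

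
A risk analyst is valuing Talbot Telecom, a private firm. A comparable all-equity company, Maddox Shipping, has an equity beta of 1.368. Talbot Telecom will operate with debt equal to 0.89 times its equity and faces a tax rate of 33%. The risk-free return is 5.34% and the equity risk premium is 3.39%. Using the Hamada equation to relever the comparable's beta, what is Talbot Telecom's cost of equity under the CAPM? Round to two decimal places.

12.74%

β_L = β_U × [1 + (1 − t)(D/E)] = 1.368 × [1 + (1 − 0.33) × 0.89]
    = 1.368 × [1 + 0.67 × 0.89] = 1.368 × 1.5963 = 2.1837
E(R) = R_f + β_L × MRP = 5.34% + 2.1837 × 3.39% = 12.74%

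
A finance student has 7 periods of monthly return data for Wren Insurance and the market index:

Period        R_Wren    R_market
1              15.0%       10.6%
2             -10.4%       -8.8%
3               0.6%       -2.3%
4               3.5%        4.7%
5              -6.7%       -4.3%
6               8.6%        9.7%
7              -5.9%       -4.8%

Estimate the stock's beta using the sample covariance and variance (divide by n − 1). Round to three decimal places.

Mean R_i = (15.0 − 10.4 + 0.6 + 3.5 − 6.7 + 8.6 − 5.9) / 7 = 0.6714%
Mean R_m = (10.6 − 8.8 − 2.3 + 4.7 − 4.3 + 9.7 − 4.8) / 7 = 0.6857%
Σ(R_i − R̄_i)(R_m − R̄_m) = 402.9171  ⇒  Cov = 402.9171 / 6 = 67.1529
Σ(R_m − R̄_m)² = 349.5086  ⇒  Var(R_m) = 349.5086 / 6 = 58.2514
β = Cov / Var(R_m) = 67.1529 / 58.2514 = 1.1528

1.153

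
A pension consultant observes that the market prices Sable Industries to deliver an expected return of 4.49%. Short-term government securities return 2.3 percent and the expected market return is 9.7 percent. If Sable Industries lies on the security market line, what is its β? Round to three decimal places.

MRP = 9.7% − 2.3% = 7.40%
β = (E(R) − R_f) / MRP = (4.49% − 2.3%) / 7.4% = 2.19% / 7.4% = 0.296

0.296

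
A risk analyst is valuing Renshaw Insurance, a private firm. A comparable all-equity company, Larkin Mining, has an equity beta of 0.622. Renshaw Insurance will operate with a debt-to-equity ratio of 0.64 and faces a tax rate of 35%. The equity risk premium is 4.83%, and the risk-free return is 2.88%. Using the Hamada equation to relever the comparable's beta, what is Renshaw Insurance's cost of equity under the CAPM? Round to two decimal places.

β_L = β_U × [1 + (1 − t)(D/E)] = 0.622 × [1 + (1 − 0.35) × 0.64]
    = 0.622 × [1 + 0.65 × 0.64] = 0.622 × 1.4160 = 0.8808
E(R) = R_f + β_L × MRP = 2.88% + 0.8808 × 4.83% = 7.13%

7.13%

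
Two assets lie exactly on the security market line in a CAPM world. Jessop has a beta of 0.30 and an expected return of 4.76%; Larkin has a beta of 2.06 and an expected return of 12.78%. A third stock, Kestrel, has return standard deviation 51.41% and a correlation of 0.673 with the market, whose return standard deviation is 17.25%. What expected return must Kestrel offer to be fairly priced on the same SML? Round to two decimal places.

12.53%

MRP = (12.78% − 4.76%) / (2.06 − 0.30) = 4.5568%
R_f = 4.76% − 0.30 × 4.5568% = 3.3930%
β_Kestrel = ρ·σ_i/σ_m = 0.673 × 51.41 / 17.25 = 2.0057
E(R_Kestrel) = R_f + β × MRP = 3.3930% + 2.0057 × 4.5568% = 12.53%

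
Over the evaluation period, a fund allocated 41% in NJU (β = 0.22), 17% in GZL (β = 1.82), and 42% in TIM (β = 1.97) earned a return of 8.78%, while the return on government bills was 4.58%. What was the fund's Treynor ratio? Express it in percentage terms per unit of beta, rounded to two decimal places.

β_P = 0.41×0.22 + 0.17×1.82 + 0.42×1.97 = 1.2270
Treynor = (R_P − R_f) / β_P = (8.78% − 4.58%) / 1.2270 = 4.20% / 1.2270 = 3.42%

3.42%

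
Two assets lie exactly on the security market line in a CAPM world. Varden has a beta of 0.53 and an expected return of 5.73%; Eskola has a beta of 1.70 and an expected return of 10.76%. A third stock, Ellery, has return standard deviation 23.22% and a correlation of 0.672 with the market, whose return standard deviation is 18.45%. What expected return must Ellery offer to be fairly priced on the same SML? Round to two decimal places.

MRP = (10.76% − 5.73%) / (1.70 − 0.53) = 4.2991%
R_f = 5.73% − 0.53 × 4.2991% = 3.4515%
β_Ellery = ρ·σ_i/σ_m = 0.672 × 23.22 / 18.45 = 0.8457
E(R_Ellery) = R_f + β × MRP = 3.4515% + 0.8457 × 4.2991% = 7.09%

7.09%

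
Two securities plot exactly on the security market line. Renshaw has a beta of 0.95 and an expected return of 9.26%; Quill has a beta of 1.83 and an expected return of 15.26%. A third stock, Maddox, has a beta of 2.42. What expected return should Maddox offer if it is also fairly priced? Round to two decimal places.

MRP (SML slope) = (15.26% − 9.26%) / (1.83 − 0.95) = 6.00% / 0.88 = 6.8182%
R_f (intercept) = 9.26% − 0.95 × 6.8182% = 2.7827%
E(R_Maddox) = R_f + β × MRP = 2.7827% + 2.42 × 6.8182% = 19.28%

19.28%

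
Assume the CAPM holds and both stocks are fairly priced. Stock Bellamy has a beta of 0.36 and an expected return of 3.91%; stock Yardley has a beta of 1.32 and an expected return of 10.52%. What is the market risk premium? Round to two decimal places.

6.89%

Both satisfy E(R) = R_f + β·MRP, so the slope of the SML is
MRP = (10.52% − 3.91%) / (1.32 − 0.36) = 6.61% / 0.96 = 6.8854%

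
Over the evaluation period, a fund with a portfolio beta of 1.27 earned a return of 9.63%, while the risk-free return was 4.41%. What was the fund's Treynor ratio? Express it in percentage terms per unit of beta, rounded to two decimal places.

Treynor = (R_P − R_f) / β_P = (9.63% − 4.41%) / 1.2700 = 5.22% / 1.2700 = 4.11%

4.11%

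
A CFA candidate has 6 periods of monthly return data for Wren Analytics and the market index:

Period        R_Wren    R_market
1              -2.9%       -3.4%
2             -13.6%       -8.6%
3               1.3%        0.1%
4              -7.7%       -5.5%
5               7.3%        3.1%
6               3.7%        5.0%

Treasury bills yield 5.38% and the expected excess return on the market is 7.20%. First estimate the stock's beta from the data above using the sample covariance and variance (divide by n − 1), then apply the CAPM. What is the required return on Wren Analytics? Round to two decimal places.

15.55%

Mean R_i = (-2.9 − 13.6 + 1.3 − 7.7 + 7.3 + 3.7) / 6 = -1.9833%
Mean R_m = (-3.4 − 8.6 + 0.1 − 5.5 + 3.1 + 5.0) / 6 = -1.5500%
Σ(R_i − R̄_i)(R_m − R̄_m) = 191.9850  ⇒  Cov = 191.9850 / 5 = 38.3970
Σ(R_m − R̄_m)² = 135.9750  ⇒  Var(R_m) = 135.9750 / 5 = 27.1950
β = Cov / Var(R_m) = 38.3970 / 27.1950 = 1.4119
E(R) = R_f + β × MRP = 5.38% + 1.4119 × 7.20% = 15.55%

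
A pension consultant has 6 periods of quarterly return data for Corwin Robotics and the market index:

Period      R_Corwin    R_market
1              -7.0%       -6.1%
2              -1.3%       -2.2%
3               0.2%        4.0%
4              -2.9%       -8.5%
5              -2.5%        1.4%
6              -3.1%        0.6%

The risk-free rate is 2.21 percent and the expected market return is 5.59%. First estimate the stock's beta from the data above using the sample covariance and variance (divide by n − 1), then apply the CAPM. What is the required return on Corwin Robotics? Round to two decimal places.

Mean R_i = (-7.0 − 1.3 + 0.2 − 2.9 − 2.5 − 3.1) / 6 = -2.7667%
Mean R_m = (-6.1 − 2.2 + 4.0 − 8.5 + 1.4 + 0.6) / 6 = -1.8000%
Σ(R_i − R̄_i)(R_m − R̄_m) = 35.7700  ⇒  Cov = 35.7700 / 5 = 7.1540
Σ(R_m − R̄_m)² = 113.1800  ⇒  Var(R_m) = 113.1800 / 5 = 22.6360
β = Cov / Var(R_m) = 7.1540 / 22.6360 = 0.3160
MRP = 5.59% − 2.21% = 3.38%
E(R) = R_f + β × MRP = 2.21% + 0.3160 × 3.38% = 3.28%

3.28%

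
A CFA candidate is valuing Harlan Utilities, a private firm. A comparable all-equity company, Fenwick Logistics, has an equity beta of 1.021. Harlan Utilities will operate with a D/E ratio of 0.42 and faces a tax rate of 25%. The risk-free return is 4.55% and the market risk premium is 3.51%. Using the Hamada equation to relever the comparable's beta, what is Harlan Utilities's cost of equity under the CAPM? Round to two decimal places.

β_L = β_U × [1 + (1 − t)(D/E)] = 1.021 × [1 + (1 − 0.25) × 0.42]
    = 1.021 × [1 + 0.75 × 0.42] = 1.021 × 1.3150 = 1.3426
E(R) = R_f + β_L × MRP = 4.55% + 1.3426 × 3.51% = 9.26%

9.26%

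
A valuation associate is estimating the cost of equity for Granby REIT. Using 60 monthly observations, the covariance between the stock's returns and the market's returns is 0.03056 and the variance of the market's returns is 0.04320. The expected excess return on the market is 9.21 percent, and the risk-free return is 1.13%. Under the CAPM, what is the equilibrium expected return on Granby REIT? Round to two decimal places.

β = Cov(R_i, R_m) / Var(R_m) = 0.03056 / 0.04320 = 0.7074
E(R) = R_f + β × MRP = 1.13% + 0.7074 × 9.21% = 7.65%

7.65%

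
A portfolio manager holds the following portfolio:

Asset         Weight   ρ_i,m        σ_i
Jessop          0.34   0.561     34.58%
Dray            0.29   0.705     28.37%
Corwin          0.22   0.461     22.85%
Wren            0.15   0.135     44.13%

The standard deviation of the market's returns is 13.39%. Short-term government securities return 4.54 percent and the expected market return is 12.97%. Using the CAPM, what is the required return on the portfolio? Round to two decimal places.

14.37%

β_Jessop = 0.561 × 34.58% / 13.39% = 1.4488
β_Dray = 0.705 × 28.37% / 13.39% = 1.4937
β_Corwin = 0.461 × 22.85% / 13.39% = 0.7867
β_Wren = 0.135 × 44.13% / 13.39% = 0.4449
β_P = Σ w_i β_i = 0.34×1.4488 + 0.29×1.4937 + 0.22×0.7867 + 0.15×0.4449 = 1.1656
MRP = 12.97% − 4.54% = 8.43%
E(R_P) = R_f + β_P × MRP = 4.54% + 1.1656 × 8.43% = 14.37%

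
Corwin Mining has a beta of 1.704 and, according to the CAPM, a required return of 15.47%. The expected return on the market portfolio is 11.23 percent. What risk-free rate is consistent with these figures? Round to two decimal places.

E(R) = R_f + β(E(R_m) − R_f) = R_f(1 − β) + β·E(R_m)
15.47% = R_f × (1 − 1.704) + 1.704 × 11.23%
15.47% = R_f × -0.704 + 19.13592%
R_f = (15.47% − 19.13592%) / -0.704 = 5.21%

5.21%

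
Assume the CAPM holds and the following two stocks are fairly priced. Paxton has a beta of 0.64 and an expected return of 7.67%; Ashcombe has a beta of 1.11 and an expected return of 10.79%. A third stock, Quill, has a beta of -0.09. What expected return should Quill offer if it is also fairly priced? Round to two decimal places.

2.82%

MRP (SML slope) = (10.79% − 7.67%) / (1.11 − 0.64) = 3.12% / 0.47 = 6.6383%
R_f (intercept) = 7.67% − 0.64 × 6.6383% = 3.4215%
E(R_Quill) = R_f + β × MRP = 3.4215% + -0.09 × 6.6383% = 2.82%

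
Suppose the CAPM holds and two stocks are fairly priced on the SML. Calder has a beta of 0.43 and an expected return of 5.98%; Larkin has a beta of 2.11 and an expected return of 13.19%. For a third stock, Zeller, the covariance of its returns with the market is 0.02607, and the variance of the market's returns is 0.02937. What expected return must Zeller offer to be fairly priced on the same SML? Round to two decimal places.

7.94%

MRP = (13.19% − 5.98%) / (2.11 − 0.43) = 4.2917%
R_f = 5.98% − 0.43 × 4.2917% = 4.1346%
β_Zeller = Cov / Var(R_m) = 0.02607 / 0.02937 = 0.8876
E(R_Zeller) = R_f + β × MRP = 4.1346% + 0.8876 × 4.2917% = 7.94%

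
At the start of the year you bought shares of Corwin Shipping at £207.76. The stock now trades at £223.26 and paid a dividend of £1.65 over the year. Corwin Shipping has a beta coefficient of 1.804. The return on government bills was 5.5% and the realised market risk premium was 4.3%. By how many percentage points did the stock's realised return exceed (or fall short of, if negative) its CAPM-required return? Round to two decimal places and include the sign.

-5.00%

Realised HPR = (P1 + D1 − P0) / P0 = (223.26 + 1.65 − 207.76) / 207.76 = 17.15 / 207.76 = 8.2547%
CAPM required = R_f + β·MRP = 5.5% + 1.804 × 4.3% = 13.2572%
α = realised − required = 8.2547% − 13.2572% = -5.00%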